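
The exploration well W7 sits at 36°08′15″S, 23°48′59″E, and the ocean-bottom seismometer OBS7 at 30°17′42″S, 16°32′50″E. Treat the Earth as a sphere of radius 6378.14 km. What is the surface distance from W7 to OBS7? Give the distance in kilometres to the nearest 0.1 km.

938.2 km

W7: φ = -36.13750°, λ = +23.81639°
OBS7: φ = -30.29500°, λ = +16.54722°
Δφ = 5.8425°,  Δλ = -7.2692°
a = sin²(Δφ/2) + cos φ₁ cos φ₂ sin²(Δλ/2) = 0.005400
c = 2·arcsin(√a) = 0.147096 rad = 8.4280°
d = R·c = 6378.14 × 0.147096 = 938.2 km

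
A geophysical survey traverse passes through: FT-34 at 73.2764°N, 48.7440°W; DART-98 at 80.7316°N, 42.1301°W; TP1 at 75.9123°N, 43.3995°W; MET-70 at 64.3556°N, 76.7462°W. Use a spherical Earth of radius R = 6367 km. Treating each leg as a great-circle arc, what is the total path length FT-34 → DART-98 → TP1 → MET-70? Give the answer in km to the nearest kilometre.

3132 km

FT-34→DART-98: c = 0.132474 rad, d = 843.46 km
DART-98→TP1: c = 0.084227 rad, d = 536.27 km
TP1→MET-70: c = 0.275154 rad, d = 1751.91 km
Total = 843.46 + 536.27 + 1751.91 = 3131.64 km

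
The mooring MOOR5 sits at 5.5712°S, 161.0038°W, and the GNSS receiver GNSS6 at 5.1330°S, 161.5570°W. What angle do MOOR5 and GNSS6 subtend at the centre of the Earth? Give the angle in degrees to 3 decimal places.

0.704°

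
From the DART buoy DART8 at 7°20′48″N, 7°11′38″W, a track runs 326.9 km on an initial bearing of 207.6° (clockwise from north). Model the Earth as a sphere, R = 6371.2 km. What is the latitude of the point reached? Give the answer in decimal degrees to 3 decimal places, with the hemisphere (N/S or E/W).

4.740°N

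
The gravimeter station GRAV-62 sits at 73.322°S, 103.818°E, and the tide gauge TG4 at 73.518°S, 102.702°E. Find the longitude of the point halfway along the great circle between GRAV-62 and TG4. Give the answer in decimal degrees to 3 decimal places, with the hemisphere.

Bx = cos φ₂ cos Δλ = 0.283660,  By = cos φ₂ sin Δλ = -0.005526
φₘ = atan2(sin φ₁ + sin φ₂, √((cos φ₁ + Bx)² + By²)) = -73.42074°
λₘ = λ₁ + atan2(By, cos φ₁ + Bx) = 103.26321°

103.263°E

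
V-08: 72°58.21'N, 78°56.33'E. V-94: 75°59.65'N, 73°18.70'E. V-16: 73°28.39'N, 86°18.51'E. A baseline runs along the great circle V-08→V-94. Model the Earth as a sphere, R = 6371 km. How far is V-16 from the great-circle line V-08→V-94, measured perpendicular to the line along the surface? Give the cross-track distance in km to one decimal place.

V-08: φ = +72.97017°, λ = +78.93883°
V-94: φ = +75.99417°, λ = +73.31167°
V-16: φ = +73.47317°, λ = +86.30850°
δ₁₃ = central angle V-08→V-16 = 0.038127 rad  (haversine)
θ₁₃ = bearing V-08→V-16 = 73.187°,  θ₁₂ = bearing V-08→V-94 = 336.225°
dₓₜ = R·arcsin(sin δ₁₃ · sin(θ₁₃ − θ₁₂)) = 6371·arcsin(0.03812·sin(-263.038°)) = 241.116 km
|dₓₜ| = 241.116 km

241.1 km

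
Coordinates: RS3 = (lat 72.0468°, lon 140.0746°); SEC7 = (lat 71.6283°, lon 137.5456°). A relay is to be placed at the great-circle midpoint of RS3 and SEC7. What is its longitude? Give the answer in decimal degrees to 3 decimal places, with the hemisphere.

Bx = cos φ₂ cos Δλ = 0.314873,  By = cos φ₂ sin Δλ = -0.013907
φₘ = atan2(sin φ₁ + sin φ₂, √((cos φ₁ + Bx)² + By²)) = 71.84168°
λₘ = λ₁ + atan2(By, cos φ₁ + Bx) = 138.79602°

138.796°E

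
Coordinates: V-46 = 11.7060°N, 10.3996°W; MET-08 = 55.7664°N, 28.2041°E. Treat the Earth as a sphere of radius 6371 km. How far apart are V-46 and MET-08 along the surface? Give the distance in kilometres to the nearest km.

Δφ = 44.0604°,  Δλ = 38.6037°
a = sin²(Δφ/2) + cos φ₁ cos φ₂ sin²(Δλ/2) = 0.200884
c = 2·arcsin(√a) = 0.929504 rad = 53.2567°
d = R·c = 6371 × 0.929504 = 5921.9 km

5922 km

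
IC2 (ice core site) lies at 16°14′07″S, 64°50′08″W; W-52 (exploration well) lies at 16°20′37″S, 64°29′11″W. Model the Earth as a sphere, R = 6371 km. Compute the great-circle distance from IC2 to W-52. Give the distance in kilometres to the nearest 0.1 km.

IC2: φ = -16.23528°, λ = -64.83556°
W-52: φ = -16.34361°, λ = -64.48639°
Δφ = -0.1083°,  Δλ = 0.3492°
a = sin²(Δφ/2) + cos φ₁ cos φ₂ sin²(Δλ/2) = 0.000009
c = 2·arcsin(√a) = 0.006147 rad = 0.3522°
d = R·c = 6371 × 0.006147 = 39.2 km

39.2 km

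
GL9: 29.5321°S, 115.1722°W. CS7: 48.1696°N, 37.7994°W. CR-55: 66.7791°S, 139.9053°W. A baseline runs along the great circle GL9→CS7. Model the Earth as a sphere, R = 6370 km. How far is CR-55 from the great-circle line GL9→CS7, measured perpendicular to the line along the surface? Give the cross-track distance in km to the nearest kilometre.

1910 km

δ₁₃ = central angle GL9→CR-55 = 0.700431 rad  (haversine)
θ₁₃ = bearing GL9→CR-55 = 194.829°,  θ₁₂ = bearing GL9→CS7 = 42.103°
dₓₜ = R·arcsin(sin δ₁₃ · sin(θ₁₃ − θ₁₂)) = 6370·arcsin(0.64455·sin(152.726°)) = 1909.930 km
|dₓₜ| = 1909.930 km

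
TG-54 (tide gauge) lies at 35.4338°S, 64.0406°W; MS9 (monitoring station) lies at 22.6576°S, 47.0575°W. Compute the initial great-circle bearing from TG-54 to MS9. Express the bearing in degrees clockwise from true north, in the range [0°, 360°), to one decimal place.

Δλ = 16.9831°
y = sin Δλ · cos φ₂ = 0.269547
x = cos φ₁ sin φ₂ − sin φ₁ cos φ₂ cos Δλ = 0.197812
θ = atan2(y, x) = 53.7263° → 53.7263° (mod 360°)

53.7°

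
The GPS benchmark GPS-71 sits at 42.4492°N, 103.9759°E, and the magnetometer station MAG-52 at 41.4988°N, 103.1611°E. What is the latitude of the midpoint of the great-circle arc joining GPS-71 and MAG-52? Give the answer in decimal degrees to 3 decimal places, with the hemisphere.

41.975°N

Bx = cos φ₂ cos Δλ = 0.748894,  By = cos φ₂ sin Δλ = -0.010651
φₘ = atan2(sin φ₁ + sin φ₂, √((cos φ₁ + Bx)² + By²)) = 41.97472°
λₘ = λ₁ + atan2(By, cos φ₁ + Bx) = 103.56546°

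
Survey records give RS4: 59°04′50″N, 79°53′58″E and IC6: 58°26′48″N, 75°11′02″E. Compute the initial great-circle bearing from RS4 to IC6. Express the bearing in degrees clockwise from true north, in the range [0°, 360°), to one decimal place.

257.5°

RS4: φ = +59.08056°, λ = +79.89944°
IC6: φ = +58.44667°, λ = +75.18389°
Δλ = -4.7156°
y = sin Δλ · cos φ₂ = -0.043019
x = cos φ₁ sin φ₂ − sin φ₁ cos φ₂ cos Δλ = -0.009544
θ = atan2(y, x) = -102.5082° → 257.4918° (mod 360°)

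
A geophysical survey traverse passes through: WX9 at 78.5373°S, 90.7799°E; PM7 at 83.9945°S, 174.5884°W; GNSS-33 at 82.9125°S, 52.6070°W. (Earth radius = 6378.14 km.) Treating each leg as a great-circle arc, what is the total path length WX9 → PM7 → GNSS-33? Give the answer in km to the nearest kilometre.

2761 km

WX9→PM7: c = 0.232920 rad, d = 1485.59 km
PM7→GNSS-33: c = 0.199955 rad, d = 1275.34 km
Total = 1485.59 + 1275.34 = 2760.94 km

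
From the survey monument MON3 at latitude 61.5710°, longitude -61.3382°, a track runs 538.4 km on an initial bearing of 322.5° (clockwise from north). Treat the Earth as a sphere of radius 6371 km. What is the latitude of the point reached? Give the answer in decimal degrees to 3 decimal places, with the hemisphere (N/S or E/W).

65.251°N

δ = d/R = 538.4/6371 = 0.084508 rad
φ₂ = arcsin(sin φ₁ cos δ + cos φ₁ sin δ cos θ)
   = arcsin(0.87941·0.99643 + 0.47607·0.08441·0.79335) = 65.25084°
λ₂ = λ₁ + atan2(sin θ sin δ cos φ₁, cos δ − sin φ₁ sin φ₂) = -68.38837°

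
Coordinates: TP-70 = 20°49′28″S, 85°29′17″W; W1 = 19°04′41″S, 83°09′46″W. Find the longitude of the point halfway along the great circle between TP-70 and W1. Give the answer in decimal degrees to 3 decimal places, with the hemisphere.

84.319°W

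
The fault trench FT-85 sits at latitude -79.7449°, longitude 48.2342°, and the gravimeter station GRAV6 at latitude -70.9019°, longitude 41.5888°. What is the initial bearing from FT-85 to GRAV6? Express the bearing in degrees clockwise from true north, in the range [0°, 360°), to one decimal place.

346.0°

Δλ = -6.6454°
y = sin Δλ · cos φ₂ = -0.037863
x = cos φ₁ sin φ₂ − sin φ₁ cos φ₂ cos Δλ = 0.151564
θ = atan2(y, x) = -14.0264° → 345.9736° (mod 360°)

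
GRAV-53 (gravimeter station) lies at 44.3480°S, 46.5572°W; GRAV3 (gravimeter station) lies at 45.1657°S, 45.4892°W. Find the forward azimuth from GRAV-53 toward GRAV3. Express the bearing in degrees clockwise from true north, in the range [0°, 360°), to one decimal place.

137.5°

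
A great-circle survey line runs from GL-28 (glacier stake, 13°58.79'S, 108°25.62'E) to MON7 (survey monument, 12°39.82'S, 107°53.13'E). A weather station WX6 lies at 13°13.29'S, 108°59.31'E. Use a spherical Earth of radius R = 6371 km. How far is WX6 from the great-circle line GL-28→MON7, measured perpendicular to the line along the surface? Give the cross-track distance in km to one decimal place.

GL-28: φ = -13.97983°, λ = +108.42700°
MON7: φ = -12.66367°, λ = +107.88550°
WX6: φ = -13.22150°, λ = +108.98850°
δ₁₃ = central angle GL-28→WX6 = 0.016307 rad  (haversine)
θ₁₃ = bearing GL-28→WX6 = 35.808°,  θ₁₂ = bearing GL-28→MON7 = 338.118°
dₓₜ = R·arcsin(sin δ₁₃ · sin(θ₁₃ − θ₁₂)) = 6371·arcsin(0.01631·sin(-302.310°)) = 87.803 km
|dₓₜ| = 87.803 km

87.8 km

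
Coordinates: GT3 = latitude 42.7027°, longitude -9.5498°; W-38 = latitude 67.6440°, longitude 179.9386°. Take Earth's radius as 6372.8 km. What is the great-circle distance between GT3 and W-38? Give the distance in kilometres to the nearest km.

7721 km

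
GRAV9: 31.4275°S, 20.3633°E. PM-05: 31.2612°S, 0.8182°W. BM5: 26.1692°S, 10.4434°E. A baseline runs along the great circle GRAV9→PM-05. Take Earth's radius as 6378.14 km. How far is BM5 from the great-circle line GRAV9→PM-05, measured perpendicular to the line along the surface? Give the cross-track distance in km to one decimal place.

625.4 km

δ₁₃ = central angle GRAV9→BM5 = 0.177194 rad  (haversine)
θ₁₃ = bearing GRAV9→BM5 = 298.700°,  θ₁₂ = bearing GRAV9→PM-05 = 264.965°
dₓₜ = R·arcsin(sin δ₁₃ · sin(θ₁₃ − θ₁₂)) = 6378.14·arcsin(0.17627·sin(33.735°)) = 625.365 km
|dₓₜ| = 625.365 km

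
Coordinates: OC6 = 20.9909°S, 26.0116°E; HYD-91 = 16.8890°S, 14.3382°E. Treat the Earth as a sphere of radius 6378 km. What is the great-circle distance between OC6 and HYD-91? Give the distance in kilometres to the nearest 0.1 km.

1310.6 km

Δφ = 4.1019°,  Δλ = -11.6734°
a = sin²(Δφ/2) + cos φ₁ cos φ₂ sin²(Δλ/2) = 0.010520
c = 2·arcsin(√a) = 0.205492 rad = 11.7738°
d = R·c = 6378 × 0.205492 = 1310.6 km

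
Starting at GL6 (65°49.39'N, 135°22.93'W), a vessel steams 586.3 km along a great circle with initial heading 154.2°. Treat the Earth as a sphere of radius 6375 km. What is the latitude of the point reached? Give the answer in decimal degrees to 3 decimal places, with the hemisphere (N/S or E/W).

GL6: φ = +65.82317°, λ = -135.38217°
δ = d/R = 586.3/6375 = 0.091969 rad
φ₂ = arcsin(sin φ₁ cos δ + cos φ₁ sin δ cos θ)
   = arcsin(0.91229·0.99577 + 0.40955·0.09184·-0.90032) = 60.99372°
λ₂ = λ₁ + atan2(sin θ sin δ cos φ₁, cos δ − sin φ₁ sin φ₂) = -130.65386°

60.994°N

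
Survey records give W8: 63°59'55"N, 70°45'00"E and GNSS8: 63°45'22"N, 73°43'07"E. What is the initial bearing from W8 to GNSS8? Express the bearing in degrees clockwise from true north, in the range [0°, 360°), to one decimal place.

99.2°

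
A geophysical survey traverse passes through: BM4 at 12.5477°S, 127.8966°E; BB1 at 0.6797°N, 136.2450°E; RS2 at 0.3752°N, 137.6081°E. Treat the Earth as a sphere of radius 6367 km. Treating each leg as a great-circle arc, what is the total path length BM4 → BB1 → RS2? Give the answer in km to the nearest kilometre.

1890 km

BM4→BB1: c = 0.272404 rad, d = 1734.40 km
BB1→RS2: c = 0.024376 rad, d = 155.20 km
Total = 1734.40 + 155.20 = 1889.60 km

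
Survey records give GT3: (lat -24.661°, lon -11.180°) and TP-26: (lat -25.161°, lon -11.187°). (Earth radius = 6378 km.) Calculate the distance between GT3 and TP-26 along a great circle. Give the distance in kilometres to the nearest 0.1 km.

55.7 km

Δφ = -0.5000°,  Δλ = -0.0070°
a = sin²(Δφ/2) + cos φ₁ cos φ₂ sin²(Δλ/2) = 0.000019
c = 2·arcsin(√a) = 0.008727 rad = 0.5000°
d = R·c = 6378 × 0.008727 = 55.7 km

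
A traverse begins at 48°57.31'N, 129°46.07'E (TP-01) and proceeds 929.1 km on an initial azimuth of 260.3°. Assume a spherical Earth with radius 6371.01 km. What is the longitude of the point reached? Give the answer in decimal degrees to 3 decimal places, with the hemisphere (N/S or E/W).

117.668°E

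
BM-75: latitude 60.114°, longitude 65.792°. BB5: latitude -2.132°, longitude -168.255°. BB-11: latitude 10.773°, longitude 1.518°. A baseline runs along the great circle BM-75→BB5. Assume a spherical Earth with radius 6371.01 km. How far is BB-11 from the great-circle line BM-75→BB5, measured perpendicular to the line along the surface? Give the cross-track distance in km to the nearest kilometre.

δ₁₃ = central angle BM-75→BB-11 = 1.186901 rad  (haversine)
θ₁₃ = bearing BM-75→BB-11 = 252.645°,  θ₁₂ = bearing BM-75→BB5 = 58.787°
dₓₜ = R·arcsin(sin δ₁₃ · sin(θ₁₃ − θ₁₂)) = 6371.01·arcsin(0.92721·sin(193.858°)) = -1426.787 km
|dₓₜ| = 1426.787 km

1427 km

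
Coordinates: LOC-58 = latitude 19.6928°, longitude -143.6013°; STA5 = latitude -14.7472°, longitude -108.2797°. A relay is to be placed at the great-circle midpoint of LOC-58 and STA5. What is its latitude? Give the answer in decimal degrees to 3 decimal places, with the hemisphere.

2.595°N

Bx = cos φ₂ cos Δλ = 0.789042,  By = cos φ₂ sin Δλ = 0.559120
φₘ = atan2(sin φ₁ + sin φ₂, √((cos φ₁ + Bx)² + By²)) = 2.59492°
λₘ = λ₁ + atan2(By, cos φ₁ + Bx) = -125.69634°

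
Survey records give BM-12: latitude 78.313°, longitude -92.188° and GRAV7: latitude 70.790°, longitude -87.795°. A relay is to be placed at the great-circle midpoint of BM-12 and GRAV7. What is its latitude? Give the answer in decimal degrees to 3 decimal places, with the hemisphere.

Bx = cos φ₂ cos Δλ = 0.328065,  By = cos φ₂ sin Δλ = 0.025203
φₘ = atan2(sin φ₁ + sin φ₂, √((cos φ₁ + Bx)² + By²)) = 74.56170°
λₘ = λ₁ + atan2(By, cos φ₁ + Bx) = -89.46871°

74.562°N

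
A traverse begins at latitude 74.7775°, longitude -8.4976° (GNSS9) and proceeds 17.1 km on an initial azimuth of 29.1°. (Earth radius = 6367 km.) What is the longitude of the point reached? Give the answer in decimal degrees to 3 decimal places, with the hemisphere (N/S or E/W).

δ = d/R = 17.1/6367 = 0.002686 rad
φ₂ = arcsin(sin φ₁ cos δ + cos φ₁ sin δ cos θ)
   = arcsin(0.96491·1.00000 + 0.26257·0.00269·0.87377) = 74.91178°
λ₂ = λ₁ + atan2(sin θ sin δ cos φ₁, cos δ − sin φ₁ sin φ₂) = -8.21010°

8.210°W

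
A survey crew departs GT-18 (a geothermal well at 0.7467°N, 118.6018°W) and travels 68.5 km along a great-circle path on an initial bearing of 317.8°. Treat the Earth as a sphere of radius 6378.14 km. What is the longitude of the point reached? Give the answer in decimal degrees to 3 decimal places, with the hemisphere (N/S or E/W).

δ = d/R = 68.5/6378.14 = 0.010740 rad
φ₂ = arcsin(sin φ₁ cos δ + cos φ₁ sin δ cos θ)
   = arcsin(0.01303·0.99994 + 0.99992·0.01074·0.74080) = 1.20253°
λ₂ = λ₁ + atan2(sin θ sin δ cos φ₁, cos δ − sin φ₁ sin φ₂) = -119.01523°

119.015°W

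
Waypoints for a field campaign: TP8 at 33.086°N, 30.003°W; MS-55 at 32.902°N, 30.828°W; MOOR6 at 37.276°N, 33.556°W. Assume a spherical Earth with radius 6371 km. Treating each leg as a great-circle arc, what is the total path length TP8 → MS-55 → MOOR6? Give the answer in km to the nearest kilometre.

626 km

TP8→MS-55: c = 0.012496 rad, d = 79.61 km
MS-55→MOOR6: c = 0.085696 rad, d = 545.97 km
Total = 79.61 + 545.97 = 625.58 km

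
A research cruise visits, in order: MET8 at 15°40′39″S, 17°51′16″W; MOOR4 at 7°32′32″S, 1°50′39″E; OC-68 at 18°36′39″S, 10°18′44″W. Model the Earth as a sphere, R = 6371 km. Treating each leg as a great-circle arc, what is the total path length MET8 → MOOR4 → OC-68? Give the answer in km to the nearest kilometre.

4127 km

MET8: φ = -15.67750°, λ = -17.85444°
MOOR4: φ = -7.54222°, λ = +1.84417°
OC-68: φ = -18.61083°, λ = -10.31222°
MET8→MOOR4: c = 0.365123 rad, d = 2326.20 km
MOOR4→OC-68: c = 0.282610 rad, d = 1800.51 km
Total = 2326.20 + 1800.51 = 4126.70 km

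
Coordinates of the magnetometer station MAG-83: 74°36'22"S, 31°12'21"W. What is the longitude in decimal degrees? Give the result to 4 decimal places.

31° + 12′/60 + 21″/3600 = 31 + 0.20000 + 0.00583 = 31.2058°

31.2058°W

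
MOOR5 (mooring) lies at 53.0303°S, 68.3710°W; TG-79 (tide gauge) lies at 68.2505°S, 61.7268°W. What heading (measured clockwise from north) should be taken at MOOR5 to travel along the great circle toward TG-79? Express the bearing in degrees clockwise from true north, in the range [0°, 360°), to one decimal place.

170.8°

Δλ = 6.6442°
y = sin Δλ · cos φ₂ = 0.042874
x = cos φ₁ sin φ₂ − sin φ₁ cos φ₂ cos Δλ = -0.264518
θ = atan2(y, x) = 170.7934° → 170.7934° (mod 360°)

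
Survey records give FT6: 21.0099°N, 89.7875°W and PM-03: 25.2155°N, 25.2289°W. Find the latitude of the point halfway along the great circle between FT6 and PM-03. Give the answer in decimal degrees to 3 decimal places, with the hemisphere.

26.784°N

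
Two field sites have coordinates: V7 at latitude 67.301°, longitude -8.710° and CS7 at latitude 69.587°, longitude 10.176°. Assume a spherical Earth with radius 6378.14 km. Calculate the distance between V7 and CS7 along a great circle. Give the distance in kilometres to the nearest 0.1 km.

809.4 km

Δφ = 2.2860°,  Δλ = 18.8860°
a = sin²(Δφ/2) + cos φ₁ cos φ₂ sin²(Δλ/2) = 0.004021
c = 2·arcsin(√a) = 0.126905 rad = 7.2711°
d = R·c = 6378.14 × 0.126905 = 809.4 km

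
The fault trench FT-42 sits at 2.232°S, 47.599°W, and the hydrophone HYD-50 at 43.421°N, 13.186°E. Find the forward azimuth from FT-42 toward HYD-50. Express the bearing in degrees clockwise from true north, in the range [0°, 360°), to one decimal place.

42.1°

Δλ = 60.7850°
y = sin Δλ · cos φ₂ = 0.633930
x = cos φ₁ sin φ₂ − sin φ₁ cos φ₂ cos Δλ = 0.700639
θ = atan2(y, x) = 42.1384° → 42.1384° (mod 360°)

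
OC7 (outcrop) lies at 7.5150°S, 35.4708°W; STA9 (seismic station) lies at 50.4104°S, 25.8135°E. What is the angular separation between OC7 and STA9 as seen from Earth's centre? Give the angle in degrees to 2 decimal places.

Δφ = -42.8954°,  Δλ = 61.2843°
a = sin²(Δφ/2) + cos φ₁ cos φ₂ sin²(Δλ/2) = 0.297825
c = 2·arcsin(√a) = 1.154529 rad = 66.1496°

66.15°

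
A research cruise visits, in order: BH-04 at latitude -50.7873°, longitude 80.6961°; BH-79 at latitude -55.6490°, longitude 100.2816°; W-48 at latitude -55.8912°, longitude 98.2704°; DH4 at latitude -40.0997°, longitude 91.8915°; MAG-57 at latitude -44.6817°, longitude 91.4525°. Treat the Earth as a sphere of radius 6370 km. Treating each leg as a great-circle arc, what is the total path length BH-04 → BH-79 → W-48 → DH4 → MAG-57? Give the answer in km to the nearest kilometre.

BH-04→BH-79: c = 0.220616 rad, d = 1405.32 km
BH-79→W-48: c = 0.020192 rad, d = 128.62 km
W-48→DH4: c = 0.285209 rad, d = 1816.78 km
DH4→MAG-57: c = 0.080171 rad, d = 510.69 km
Total = 1405.32 + 128.62 + 1816.78 + 510.69 = 3861.42 km

3861 km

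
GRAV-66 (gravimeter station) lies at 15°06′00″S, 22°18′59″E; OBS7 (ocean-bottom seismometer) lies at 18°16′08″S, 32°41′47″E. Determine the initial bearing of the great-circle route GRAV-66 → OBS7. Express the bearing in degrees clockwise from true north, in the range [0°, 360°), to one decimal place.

GRAV-66: φ = -15.10000°, λ = +22.31639°
OBS7: φ = -18.26889°, λ = +32.69639°
Δλ = 10.3800°
y = sin Δλ · cos φ₂ = 0.171094
x = cos φ₁ sin φ₂ − sin φ₁ cos φ₂ cos Δλ = -0.059328
θ = atan2(y, x) = 109.1242° → 109.1242° (mod 360°)

109.1°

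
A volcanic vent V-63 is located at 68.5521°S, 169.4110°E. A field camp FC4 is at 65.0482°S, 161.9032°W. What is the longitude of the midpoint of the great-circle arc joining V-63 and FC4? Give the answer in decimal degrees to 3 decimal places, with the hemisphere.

Bx = cos φ₂ cos Δλ = 0.370079,  By = cos φ₂ sin Δλ = 0.202493
φₘ = atan2(sin φ₁ + sin φ₂, √((cos φ₁ + Bx)² + By²)) = -67.44653°
λₘ = λ₁ + atan2(By, cos φ₁ + Bx) = -175.20070°

175.201°W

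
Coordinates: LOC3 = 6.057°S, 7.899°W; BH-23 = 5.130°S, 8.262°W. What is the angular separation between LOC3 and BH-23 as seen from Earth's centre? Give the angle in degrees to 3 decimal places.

0.995°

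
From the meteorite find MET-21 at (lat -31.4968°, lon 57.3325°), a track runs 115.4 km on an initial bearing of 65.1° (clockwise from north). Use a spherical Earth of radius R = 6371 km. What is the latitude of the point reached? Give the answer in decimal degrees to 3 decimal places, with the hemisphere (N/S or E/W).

31.055°S

δ = d/R = 115.4/6371 = 0.018113 rad
φ₂ = arcsin(sin φ₁ cos δ + cos φ₁ sin δ cos θ)
   = arcsin(-0.52245·0.99984 + 0.85267·0.01811·0.42104) = -31.05515°
λ₂ = λ₁ + atan2(sin θ sin δ cos φ₁, cos δ − sin φ₁ sin φ₂) = 58.43135°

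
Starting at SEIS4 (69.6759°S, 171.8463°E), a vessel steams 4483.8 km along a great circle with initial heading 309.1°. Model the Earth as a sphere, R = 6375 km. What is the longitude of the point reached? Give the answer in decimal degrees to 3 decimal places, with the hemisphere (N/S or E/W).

134.061°E

δ = d/R = 4483.8/6375 = 0.703341 rad
φ₂ = arcsin(sin φ₁ cos δ + cos φ₁ sin δ cos θ)
   = arcsin(-0.93774·0.76269 + 0.34733·0.64677·0.63068) = -34.99649°
λ₂ = λ₁ + atan2(sin θ sin δ cos φ₁, cos δ − sin φ₁ sin φ₂) = 134.06067°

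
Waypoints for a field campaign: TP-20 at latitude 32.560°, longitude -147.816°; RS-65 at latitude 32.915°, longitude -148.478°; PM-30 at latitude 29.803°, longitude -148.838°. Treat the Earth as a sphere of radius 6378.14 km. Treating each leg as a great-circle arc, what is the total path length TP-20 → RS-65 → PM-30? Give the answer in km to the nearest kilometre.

422 km

TP-20→RS-65: c = 0.011526 rad, d = 73.51 km
RS-65→PM-30: c = 0.054579 rad, d = 348.11 km
Total = 73.51 + 348.11 = 421.62 km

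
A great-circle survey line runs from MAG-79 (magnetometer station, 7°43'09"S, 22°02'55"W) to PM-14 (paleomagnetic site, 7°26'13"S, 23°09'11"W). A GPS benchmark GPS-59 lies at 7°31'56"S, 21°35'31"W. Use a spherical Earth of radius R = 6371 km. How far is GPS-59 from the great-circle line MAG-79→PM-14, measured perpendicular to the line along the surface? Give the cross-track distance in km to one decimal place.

MAG-79: φ = -7.71917°, λ = -22.04861°
PM-14: φ = -7.43694°, λ = -23.15306°
GPS-59: φ = -7.53222°, λ = -21.59194°
δ₁₃ = central angle MAG-79→GPS-59 = 0.008547 rad  (haversine)
θ₁₃ = bearing MAG-79→GPS-59 = 67.589°,  θ₁₂ = bearing MAG-79→PM-14 = 284.382°
dₓₜ = R·arcsin(sin δ₁₃ · sin(θ₁₃ − θ₁₂)) = 6371·arcsin(0.00855·sin(-216.793°)) = 32.614 km
|dₓₜ| = 32.614 km

32.6 km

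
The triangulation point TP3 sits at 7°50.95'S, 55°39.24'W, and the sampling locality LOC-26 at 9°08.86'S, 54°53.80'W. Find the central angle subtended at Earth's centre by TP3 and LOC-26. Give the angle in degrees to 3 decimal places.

1.499°

TP3: φ = -7.84917°, λ = -55.65400°
LOC-26: φ = -9.14767°, λ = -54.89667°
Δφ = -1.2985°,  Δλ = 0.7573°
a = sin²(Δφ/2) + cos φ₁ cos φ₂ sin²(Δλ/2) = 0.000171
c = 2·arcsin(√a) = 0.026163 rad = 1.4990°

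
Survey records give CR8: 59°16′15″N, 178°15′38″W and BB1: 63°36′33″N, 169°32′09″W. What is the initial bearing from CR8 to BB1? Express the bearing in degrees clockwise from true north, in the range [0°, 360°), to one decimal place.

CR8: φ = +59.27083°, λ = -178.26056°
BB1: φ = +63.60917°, λ = -169.53583°
Δλ = 8.7247°
y = sin Δλ · cos φ₂ = 0.067424
x = cos φ₁ sin φ₂ − sin φ₁ cos φ₂ cos Δλ = 0.080067
θ = atan2(y, x) = 40.1004° → 40.1004° (mod 360°)

40.1°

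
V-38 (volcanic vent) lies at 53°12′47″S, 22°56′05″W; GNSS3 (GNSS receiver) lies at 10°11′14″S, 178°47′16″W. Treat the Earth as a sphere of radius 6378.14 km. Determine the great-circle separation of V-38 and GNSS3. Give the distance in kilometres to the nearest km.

12617 km

V-38: φ = -53.21306°, λ = -22.93472°
GNSS3: φ = -10.18722°, λ = -178.78778°
Δφ = 43.0258°,  Δλ = -155.8531°
a = sin²(Δφ/2) + cos φ₁ cos φ₂ sin²(Δλ/2) = 0.698091
c = 2·arcsin(√a) = 1.978151 rad = 113.3397°
d = R·c = 6378.14 × 1.978151 = 12616.9 km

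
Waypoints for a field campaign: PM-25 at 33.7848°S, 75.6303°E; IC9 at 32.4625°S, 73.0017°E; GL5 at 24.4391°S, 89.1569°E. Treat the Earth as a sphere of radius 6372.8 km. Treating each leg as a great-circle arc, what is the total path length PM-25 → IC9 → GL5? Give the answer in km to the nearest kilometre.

2097 km

PM-25→IC9: c = 0.044818 rad, d = 285.62 km
IC9→GL5: c = 0.284228 rad, d = 1811.33 km
Total = 285.62 + 1811.33 = 2096.95 km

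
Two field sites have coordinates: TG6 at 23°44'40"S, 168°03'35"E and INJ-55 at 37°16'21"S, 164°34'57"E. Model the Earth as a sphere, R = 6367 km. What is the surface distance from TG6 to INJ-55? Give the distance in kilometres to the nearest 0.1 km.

1539.4 km

TG6: φ = -23.74444°, λ = +168.05972°
INJ-55: φ = -37.27250°, λ = +164.58250°
Δφ = -13.5281°,  Δλ = -3.4772°
a = sin²(Δφ/2) + cos φ₁ cos φ₂ sin²(Δλ/2) = 0.014543
c = 2·arcsin(√a) = 0.241775 rad = 13.8527°
d = R·c = 6367 × 0.241775 = 1539.4 km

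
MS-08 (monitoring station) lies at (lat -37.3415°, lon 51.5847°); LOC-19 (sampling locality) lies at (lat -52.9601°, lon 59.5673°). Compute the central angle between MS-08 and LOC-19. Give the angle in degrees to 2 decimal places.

Δφ = -15.6186°,  Δλ = 7.9826°
a = sin²(Δφ/2) + cos φ₁ cos φ₂ sin²(Δλ/2) = 0.020783
c = 2·arcsin(√a) = 0.289332 rad = 16.5775°

16.58°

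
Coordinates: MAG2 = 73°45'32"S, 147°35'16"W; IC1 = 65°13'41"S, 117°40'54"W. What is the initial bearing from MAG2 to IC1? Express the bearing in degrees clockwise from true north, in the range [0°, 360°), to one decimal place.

MAG2: φ = -73.75889°, λ = -147.58778°
IC1: φ = -65.22806°, λ = -117.68167°
Δλ = 29.9061°
y = sin Δλ · cos φ₂ = 0.208909
x = cos φ₁ sin φ₂ − sin φ₁ cos φ₂ cos Δλ = 0.094775
θ = atan2(y, x) = 65.5979° → 65.5979° (mod 360°)

65.6°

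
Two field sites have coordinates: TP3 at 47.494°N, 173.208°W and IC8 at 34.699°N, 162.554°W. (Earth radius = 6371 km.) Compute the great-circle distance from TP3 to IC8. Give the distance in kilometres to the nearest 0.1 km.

Δφ = -12.7950°,  Δλ = 10.6540°
a = sin²(Δφ/2) + cos φ₁ cos φ₂ sin²(Δλ/2) = 0.017204
c = 2·arcsin(√a) = 0.263084 rad = 15.0736°
d = R·c = 6371 × 0.263084 = 1676.1 km

1676.1 km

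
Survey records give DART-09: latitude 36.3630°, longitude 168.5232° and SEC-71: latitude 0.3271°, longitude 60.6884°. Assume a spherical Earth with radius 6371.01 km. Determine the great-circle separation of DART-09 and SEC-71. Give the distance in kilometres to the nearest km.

Δφ = -36.0359°,  Δλ = -107.8348°
a = sin²(Δφ/2) + cos φ₁ cos φ₂ sin²(Δλ/2) = 0.621623
c = 2·arcsin(√a) = 1.816507 rad = 104.0782°
d = R·c = 6371.01 × 1.816507 = 11573.0 km

11573 km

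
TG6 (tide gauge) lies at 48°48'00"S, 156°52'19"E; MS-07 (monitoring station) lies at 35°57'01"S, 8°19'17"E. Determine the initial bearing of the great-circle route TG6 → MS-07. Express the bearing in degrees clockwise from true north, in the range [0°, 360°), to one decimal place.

205.0°

TG6: φ = -48.80000°, λ = +156.87194°
MS-07: φ = -35.95028°, λ = +8.32139°
Δλ = -148.5506°
y = sin Δλ · cos φ₂ = -0.422367
x = cos φ₁ sin φ₂ − sin φ₁ cos φ₂ cos Δλ = -0.906329
θ = atan2(y, x) = -155.0135° → 204.9865° (mod 360°)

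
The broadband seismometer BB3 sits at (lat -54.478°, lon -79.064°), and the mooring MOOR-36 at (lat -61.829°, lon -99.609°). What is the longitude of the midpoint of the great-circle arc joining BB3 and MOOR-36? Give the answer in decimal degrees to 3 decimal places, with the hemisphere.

88.263°W

Bx = cos φ₂ cos Δλ = 0.442077,  By = cos φ₂ sin Δλ = -0.165682
φₘ = atan2(sin φ₁ + sin φ₂, √((cos φ₁ + Bx)² + By²)) = -58.56251°
λₘ = λ₁ + atan2(By, cos φ₁ + Bx) = -88.26274°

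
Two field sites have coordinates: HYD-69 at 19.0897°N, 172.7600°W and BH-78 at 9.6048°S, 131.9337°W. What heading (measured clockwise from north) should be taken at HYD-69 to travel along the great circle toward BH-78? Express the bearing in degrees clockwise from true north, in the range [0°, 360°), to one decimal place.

Δλ = 40.8263°
y = sin Δλ · cos φ₂ = 0.644604
x = cos φ₁ sin φ₂ − sin φ₁ cos φ₂ cos Δλ = -0.401682
θ = atan2(y, x) = 121.9289° → 121.9289° (mod 360°)

121.9°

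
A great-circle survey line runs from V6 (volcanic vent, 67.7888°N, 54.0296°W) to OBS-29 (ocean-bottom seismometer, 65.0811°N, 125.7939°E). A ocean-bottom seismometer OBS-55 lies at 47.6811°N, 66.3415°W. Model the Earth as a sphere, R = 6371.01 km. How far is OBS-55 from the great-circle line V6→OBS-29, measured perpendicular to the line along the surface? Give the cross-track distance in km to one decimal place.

δ₁₃ = central angle V6→OBS-55 = 0.367594 rad  (haversine)
θ₁₃ = bearing V6→OBS-55 = 203.546°,  θ₁₂ = bearing V6→OBS-29 = 0.101°
dₓₜ = R·arcsin(sin δ₁₃ · sin(θ₁₃ − θ₁₂)) = 6371.01·arcsin(0.35937·sin(203.444°)) = -914.041 km
|dₓₜ| = 914.041 km

914.0 km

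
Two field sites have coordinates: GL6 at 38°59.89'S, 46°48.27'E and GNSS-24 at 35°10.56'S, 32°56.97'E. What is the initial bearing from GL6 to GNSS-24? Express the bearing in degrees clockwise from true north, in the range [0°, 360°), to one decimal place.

284.8°

GL6: φ = -38.99817°, λ = +46.80450°
GNSS-24: φ = -35.17600°, λ = +32.94950°
Δλ = -13.8550°
y = sin Δλ · cos φ₂ = -0.195736
x = cos φ₁ sin φ₂ − sin φ₁ cos φ₂ cos Δλ = 0.051694
θ = atan2(y, x) = -75.2059° → 284.7941° (mod 360°)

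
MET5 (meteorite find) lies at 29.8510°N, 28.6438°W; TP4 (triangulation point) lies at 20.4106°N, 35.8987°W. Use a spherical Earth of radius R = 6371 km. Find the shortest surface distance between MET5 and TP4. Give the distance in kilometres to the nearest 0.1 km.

Δφ = -9.4404°,  Δλ = -7.2549°
a = sin²(Δφ/2) + cos φ₁ cos φ₂ sin²(Δλ/2) = 0.010025
c = 2·arcsin(√a) = 0.200591 rad = 11.4930°
d = R·c = 6371 × 0.200591 = 1278.0 km

1278.0 km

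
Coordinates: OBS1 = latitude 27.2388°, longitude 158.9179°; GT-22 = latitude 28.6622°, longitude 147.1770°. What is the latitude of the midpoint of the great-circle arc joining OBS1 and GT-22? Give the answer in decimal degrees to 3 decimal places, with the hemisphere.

28.075°N

Bx = cos φ₂ cos Δλ = 0.859104,  By = cos φ₂ sin Δλ = -0.178552
φₘ = atan2(sin φ₁ + sin φ₂, √((cos φ₁ + Bx)² + By²)) = 28.07541°
λₘ = λ₁ + atan2(By, cos φ₁ + Bx) = 153.08628°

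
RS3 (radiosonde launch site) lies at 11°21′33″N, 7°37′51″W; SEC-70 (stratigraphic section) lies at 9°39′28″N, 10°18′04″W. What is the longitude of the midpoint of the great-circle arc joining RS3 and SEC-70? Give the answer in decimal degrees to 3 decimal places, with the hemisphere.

8.970°W

RS3: φ = +11.35917°, λ = -7.63083°
SEC-70: φ = +9.65778°, λ = -10.30111°
Bx = cos φ₂ cos Δλ = 0.984757,  By = cos φ₂ sin Δλ = -0.045928
φₘ = atan2(sin φ₁ + sin φ₂, √((cos φ₁ + Bx)² + By²)) = 10.51126°
λₘ = λ₁ + atan2(By, cos φ₁ + Bx) = -8.96965°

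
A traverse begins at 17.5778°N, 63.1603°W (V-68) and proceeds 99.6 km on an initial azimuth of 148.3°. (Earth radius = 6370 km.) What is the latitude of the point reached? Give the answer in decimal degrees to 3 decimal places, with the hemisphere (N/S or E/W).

δ = d/R = 99.6/6370 = 0.015636 rad
φ₂ = arcsin(sin φ₁ cos δ + cos φ₁ sin δ cos θ)
   = arcsin(0.30200·0.99988 + 0.95331·0.01564·-0.85081) = 16.81499°
λ₂ = λ₁ + atan2(sin θ sin δ cos φ₁, cos δ − sin φ₁ sin φ₂) = -62.66854°

16.815°N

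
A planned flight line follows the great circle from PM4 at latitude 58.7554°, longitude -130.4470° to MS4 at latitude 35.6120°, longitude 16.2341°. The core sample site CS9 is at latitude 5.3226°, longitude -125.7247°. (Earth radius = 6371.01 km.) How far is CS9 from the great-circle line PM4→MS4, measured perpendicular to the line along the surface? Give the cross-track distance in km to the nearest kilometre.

δ₁₃ = central angle PM4→CS9 = 0.934759 rad  (haversine)
θ₁₃ = bearing PM4→CS9 = 174.152°,  θ₁₂ = bearing PM4→MS4 = 26.832°
dₓₜ = R·arcsin(sin δ₁₃ · sin(θ₁₃ − θ₁₂)) = 6371.01·arcsin(0.80446·sin(147.320°)) = 2862.691 km
|dₓₜ| = 2862.691 km

2863 km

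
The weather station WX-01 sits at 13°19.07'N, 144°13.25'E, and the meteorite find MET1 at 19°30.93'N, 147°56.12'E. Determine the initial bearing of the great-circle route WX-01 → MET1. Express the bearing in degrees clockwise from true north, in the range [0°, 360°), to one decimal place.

29.4°

WX-01: φ = +13.31783°, λ = +144.22083°
MET1: φ = +19.51550°, λ = +147.93533°
Δλ = 3.7145°
y = sin Δλ · cos φ₂ = 0.061063
x = cos φ₁ sin φ₂ − sin φ₁ cos φ₂ cos Δλ = 0.108415
θ = atan2(y, x) = 29.3897° → 29.3897° (mod 360°)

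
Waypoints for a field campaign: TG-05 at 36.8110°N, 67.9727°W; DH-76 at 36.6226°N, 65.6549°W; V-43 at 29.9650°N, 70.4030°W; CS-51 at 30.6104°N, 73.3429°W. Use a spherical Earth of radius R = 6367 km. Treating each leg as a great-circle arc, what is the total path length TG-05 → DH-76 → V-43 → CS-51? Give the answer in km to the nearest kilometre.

1360 km

TG-05→DH-76: c = 0.032593 rad, d = 207.52 km
DH-76→V-43: c = 0.135228 rad, d = 861.00 km
V-43→CS-51: c = 0.045715 rad, d = 291.07 km
Total = 207.52 + 861.00 + 291.07 = 1359.58 km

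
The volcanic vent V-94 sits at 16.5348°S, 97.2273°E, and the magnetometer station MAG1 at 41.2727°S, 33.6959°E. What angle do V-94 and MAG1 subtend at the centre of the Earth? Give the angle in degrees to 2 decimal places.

Δφ = -24.7379°,  Δλ = -63.5314°
a = sin²(Δφ/2) + cos φ₁ cos φ₂ sin²(Δλ/2) = 0.245568
c = 2·arcsin(√a) = 1.036931 rad = 59.4118°

59.41°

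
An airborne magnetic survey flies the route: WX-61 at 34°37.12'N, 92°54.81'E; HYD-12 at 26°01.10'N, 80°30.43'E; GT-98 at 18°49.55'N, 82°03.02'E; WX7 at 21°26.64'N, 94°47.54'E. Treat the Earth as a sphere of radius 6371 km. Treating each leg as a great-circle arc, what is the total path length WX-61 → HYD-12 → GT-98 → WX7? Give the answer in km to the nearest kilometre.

WX-61: φ = +34.61867°, λ = +92.91350°
HYD-12: φ = +26.01833°, λ = +80.50717°
GT-98: φ = +18.82583°, λ = +82.05033°
WX7: φ = +21.44400°, λ = +94.79233°
WX-61→HYD-12: c = 0.239377 rad, d = 1525.07 km
HYD-12→GT-98: c = 0.127973 rad, d = 815.32 km
GT-98→WX7: c = 0.213665 rad, d = 1361.26 km
Total = 1525.07 + 815.32 + 1361.26 = 3701.65 km

3702 km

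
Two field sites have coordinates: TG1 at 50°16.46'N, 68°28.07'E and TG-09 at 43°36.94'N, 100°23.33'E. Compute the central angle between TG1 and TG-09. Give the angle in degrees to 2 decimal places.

22.59°

TG1: φ = +50.27433°, λ = +68.46783°
TG-09: φ = +43.61567°, λ = +100.38883°
Δφ = -6.6587°,  Δλ = 31.9210°
a = sin²(Δφ/2) + cos φ₁ cos φ₂ sin²(Δλ/2) = 0.038358
c = 2·arcsin(√a) = 0.394255 rad = 22.5891°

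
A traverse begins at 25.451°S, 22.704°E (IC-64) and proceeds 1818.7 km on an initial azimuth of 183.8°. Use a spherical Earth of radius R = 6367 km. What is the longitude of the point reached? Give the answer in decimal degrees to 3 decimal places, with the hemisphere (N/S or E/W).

δ = d/R = 1818.7/6367 = 0.285645 rad
φ₂ = arcsin(sin φ₁ cos δ + cos φ₁ sin δ cos θ)
   = arcsin(-0.42974·0.95948 + 0.90295·0.28178·-0.99780) = -41.77425°
λ₂ = λ₁ + atan2(sin θ sin δ cos φ₁, cos δ − sin φ₁ sin φ₂) = 21.26915°

21.269°E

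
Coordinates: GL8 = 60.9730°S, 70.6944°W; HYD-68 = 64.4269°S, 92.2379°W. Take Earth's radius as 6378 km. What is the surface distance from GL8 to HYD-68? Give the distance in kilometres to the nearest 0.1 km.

Δφ = -3.4539°,  Δλ = -21.5435°
a = sin²(Δφ/2) + cos φ₁ cos φ₂ sin²(Δλ/2) = 0.008224
c = 2·arcsin(√a) = 0.181627 rad = 10.4065°
d = R·c = 6378 × 0.181627 = 1158.4 km

1158.4 km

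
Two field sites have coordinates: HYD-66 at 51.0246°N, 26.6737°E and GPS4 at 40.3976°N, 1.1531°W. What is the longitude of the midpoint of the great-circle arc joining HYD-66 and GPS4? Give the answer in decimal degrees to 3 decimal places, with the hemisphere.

Bx = cos φ₂ cos Δλ = 0.673500,  By = cos φ₂ sin Δλ = -0.355499
φₘ = atan2(sin φ₁ + sin φ₂, √((cos φ₁ + Bx)² + By²)) = 46.55552°
λₘ = λ₁ + atan2(By, cos φ₁ + Bx) = 11.40731°

11.407°E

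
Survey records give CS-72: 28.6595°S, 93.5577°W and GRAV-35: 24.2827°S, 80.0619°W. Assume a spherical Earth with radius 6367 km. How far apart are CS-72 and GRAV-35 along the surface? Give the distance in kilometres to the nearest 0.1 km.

Δφ = 4.3768°,  Δλ = 13.4958°
a = sin²(Δφ/2) + cos φ₁ cos φ₂ sin²(Δλ/2) = 0.012501
c = 2·arcsin(√a) = 0.224087 rad = 12.8392°
d = R·c = 6367 × 0.224087 = 1426.8 km

1426.8 km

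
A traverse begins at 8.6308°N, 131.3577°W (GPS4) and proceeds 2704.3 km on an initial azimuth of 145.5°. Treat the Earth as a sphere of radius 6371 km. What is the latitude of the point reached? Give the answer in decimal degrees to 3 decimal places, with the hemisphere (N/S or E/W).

δ = d/R = 2704.3/6371 = 0.424470 rad
φ₂ = arcsin(sin φ₁ cos δ + cos φ₁ sin δ cos θ)
   = arcsin(0.15007·0.91126 + 0.98868·0.41184·-0.82413) = -11.46759°
λ₂ = λ₁ + atan2(sin θ sin δ cos φ₁, cos δ − sin φ₁ sin φ₂) = -117.58804°

11.468°S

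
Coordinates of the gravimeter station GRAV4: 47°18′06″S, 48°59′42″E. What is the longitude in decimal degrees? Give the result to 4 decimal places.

48° + 59′/60 + 42″/3600 = 48 + 0.98333 + 0.01167 = 48.9950°

48.9950°E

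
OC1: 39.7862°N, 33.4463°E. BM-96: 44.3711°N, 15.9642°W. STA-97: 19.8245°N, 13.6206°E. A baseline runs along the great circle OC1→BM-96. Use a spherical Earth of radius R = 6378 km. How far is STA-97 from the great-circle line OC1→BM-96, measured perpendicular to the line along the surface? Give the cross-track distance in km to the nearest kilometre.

δ₁₃ = central angle OC1→STA-97 = 0.457694 rad  (haversine)
θ₁₃ = bearing OC1→STA-97 = 226.224°,  θ₁₂ = bearing OC1→BM-96 = 293.829°
dₓₜ = R·arcsin(sin δ₁₃ · sin(θ₁₃ − θ₁₂)) = 6378·arcsin(0.44188·sin(-67.605°)) = -2684.303 km
|dₓₜ| = 2684.303 km

2684 km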